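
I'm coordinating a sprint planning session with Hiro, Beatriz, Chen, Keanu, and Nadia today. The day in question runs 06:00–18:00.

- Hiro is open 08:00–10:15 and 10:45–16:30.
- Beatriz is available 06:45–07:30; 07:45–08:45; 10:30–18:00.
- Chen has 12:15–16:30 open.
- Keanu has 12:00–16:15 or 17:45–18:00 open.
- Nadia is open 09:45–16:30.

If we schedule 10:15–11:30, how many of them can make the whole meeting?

Nadia can make the full 10:15-11:30 slot — that's 1.

1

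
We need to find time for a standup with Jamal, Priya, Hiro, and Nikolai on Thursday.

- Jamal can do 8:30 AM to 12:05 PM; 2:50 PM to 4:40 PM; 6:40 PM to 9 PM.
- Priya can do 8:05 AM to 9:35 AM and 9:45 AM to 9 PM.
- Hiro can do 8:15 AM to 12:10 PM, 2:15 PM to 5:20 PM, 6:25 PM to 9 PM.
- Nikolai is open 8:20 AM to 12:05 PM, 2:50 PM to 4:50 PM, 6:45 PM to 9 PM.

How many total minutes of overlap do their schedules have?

Jamal ∩ Priya: 08:30-09:35, 09:45-12:05, 14:50-16:40, 18:40-21:00.
Jamal ∩ Priya ∩ Hiro: 08:30-09:35, 09:45-12:05, 14:50-16:40, 18:40-21:00.
Jamal ∩ Priya ∩ Hiro ∩ Nikolai: 08:30-09:35, 09:45-12:05, 14:50-16:40, 18:45-21:00.
Those are the intersection windows.
Summing the common windows: 65 + 140 + 110 + 135 = 450 minutes.

450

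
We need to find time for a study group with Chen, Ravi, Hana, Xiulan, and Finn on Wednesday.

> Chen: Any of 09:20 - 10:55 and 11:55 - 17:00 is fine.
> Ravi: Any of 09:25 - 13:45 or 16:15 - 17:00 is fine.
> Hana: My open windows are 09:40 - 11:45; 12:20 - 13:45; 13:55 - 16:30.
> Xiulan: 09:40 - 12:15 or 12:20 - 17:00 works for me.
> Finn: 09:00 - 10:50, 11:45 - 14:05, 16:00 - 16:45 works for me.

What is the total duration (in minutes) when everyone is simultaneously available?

170

Chen ∩ Ravi: 09:25-10:55, 11:55-13:45, 16:15-17:00.
Chen ∩ Ravi ∩ Hana: 09:40-10:55, 12:20-13:45, 16:15-16:30.
Chen ∩ Ravi ∩ Hana ∩ Xiulan: 09:40-10:55, 12:20-13:45, 16:15-16:30.
Chen ∩ Ravi ∩ Hana ∩ Xiulan ∩ Finn: 09:40-10:50, 12:20-13:45, 16:15-16:30.
Summing the common windows: 70 + 85 + 15 = 170 minutes.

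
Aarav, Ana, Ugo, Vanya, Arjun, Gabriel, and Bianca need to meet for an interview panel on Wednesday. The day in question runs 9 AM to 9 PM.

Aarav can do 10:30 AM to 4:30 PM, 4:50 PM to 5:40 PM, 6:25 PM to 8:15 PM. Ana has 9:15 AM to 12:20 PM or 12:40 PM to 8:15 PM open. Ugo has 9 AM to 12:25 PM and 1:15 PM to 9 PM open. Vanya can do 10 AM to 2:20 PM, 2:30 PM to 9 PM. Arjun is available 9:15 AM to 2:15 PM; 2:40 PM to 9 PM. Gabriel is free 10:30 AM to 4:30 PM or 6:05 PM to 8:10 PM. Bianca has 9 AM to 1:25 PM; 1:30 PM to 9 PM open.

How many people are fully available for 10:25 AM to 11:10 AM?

Ana, Ugo, Vanya, Arjun, and Bianca can make the full 10:25-11:10 slot — that's 5.

5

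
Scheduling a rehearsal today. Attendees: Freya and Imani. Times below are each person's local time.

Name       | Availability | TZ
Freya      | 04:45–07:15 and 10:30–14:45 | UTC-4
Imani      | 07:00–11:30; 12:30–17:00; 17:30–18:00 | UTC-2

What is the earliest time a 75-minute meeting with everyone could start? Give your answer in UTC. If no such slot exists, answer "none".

Freya in UTC: 08:45-11:15, 14:30-18:45 (add 4h to convert from UTC-4).
Imani in UTC: 09:00-13:30, 14:30-19:00, 19:30-20:00 (add 2h to convert from UTC-2).
Freya ∩ Imani: 09:00-11:15, 14:30-18:45.
The first common window of at least 75 minutes is 09:00-11:15, so the earliest start is 09:00.

09:00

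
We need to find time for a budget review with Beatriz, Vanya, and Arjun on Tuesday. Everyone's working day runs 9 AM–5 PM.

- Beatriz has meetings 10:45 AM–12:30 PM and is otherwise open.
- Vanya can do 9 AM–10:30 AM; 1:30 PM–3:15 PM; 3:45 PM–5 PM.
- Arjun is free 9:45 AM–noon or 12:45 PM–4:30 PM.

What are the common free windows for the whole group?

Beatriz free: 09:00-10:45, 12:30-17:00 (invert busy blocks within the working day).
Vanya free: 09:00-10:30, 13:30-15:15, 15:45-17:00.
Arjun free: 09:45-12:00, 12:45-16:30.
Beatriz ∩ Vanya: 09:00-10:30, 13:30-15:15, 15:45-17:00.
Beatriz ∩ Vanya ∩ Arjun: 09:45-10:30, 13:30-15:15, 15:45-16:30.
So the common availability across everyone is 09:45-10:30, 13:30-15:15, 15:45-16:30.

09:45-10:30, 13:30-15:15, 15:45-16:30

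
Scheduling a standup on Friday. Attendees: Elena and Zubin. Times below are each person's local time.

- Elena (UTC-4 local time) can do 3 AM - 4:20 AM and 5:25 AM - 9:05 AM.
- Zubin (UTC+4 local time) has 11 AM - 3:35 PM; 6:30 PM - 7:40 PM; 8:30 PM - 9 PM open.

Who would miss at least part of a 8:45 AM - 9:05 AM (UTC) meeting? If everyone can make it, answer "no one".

Elena

Elena in UTC: 07:00-08:20, 09:25-13:05 (add 4h to convert from UTC-4).
Zubin in UTC: 07:00-11:35, 14:30-15:40, 16:30-17:00 (subtract 4h to convert from UTC+4).
Elena: not fully free for 08:45-09:05. Zubin: free for 08:45-09:05.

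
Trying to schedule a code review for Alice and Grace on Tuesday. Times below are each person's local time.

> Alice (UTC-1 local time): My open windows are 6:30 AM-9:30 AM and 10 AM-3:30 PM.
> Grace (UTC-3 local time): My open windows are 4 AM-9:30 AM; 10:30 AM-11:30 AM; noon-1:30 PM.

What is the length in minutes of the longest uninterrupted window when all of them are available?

Alice in UTC: 07:30-10:30, 11:00-16:30 (add 1h to convert from UTC-1).
Grace in UTC: 07:00-12:30, 13:30-14:30, 15:00-16:30 (add 3h to convert from UTC-3).
Alice ∩ Grace: 07:30-10:30, 11:00-12:30, 13:30-14:30, 15:00-16:30.
So the common availability across everyone is 07:30-10:30, 11:00-12:30, 13:30-14:30, 15:00-16:30.
The longest is 07:30-10:30 at 180 minutes.

180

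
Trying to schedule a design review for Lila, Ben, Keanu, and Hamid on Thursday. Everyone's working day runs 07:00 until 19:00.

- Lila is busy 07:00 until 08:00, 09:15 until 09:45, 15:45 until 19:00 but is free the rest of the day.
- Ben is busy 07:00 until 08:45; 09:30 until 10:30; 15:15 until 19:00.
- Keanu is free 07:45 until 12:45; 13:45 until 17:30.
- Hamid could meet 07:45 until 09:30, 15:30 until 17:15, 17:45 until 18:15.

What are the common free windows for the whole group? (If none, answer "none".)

08:45-09:15

Lila free: 08:00-09:15, 09:45-15:45 (invert busy blocks within the working day).
Ben free: 08:45-09:30, 10:30-15:15 (invert busy blocks within the working day).
Keanu free: 07:45-12:45, 13:45-17:30.
Hamid free: 07:45-09:30, 15:30-17:15, 17:45-18:15.
Lila ∩ Ben: 08:45-09:15, 10:30-15:15.
Lila ∩ Ben ∩ Keanu: 08:45-09:15, 10:30-12:45, 13:45-15:15.
Lila ∩ Ben ∩ Keanu ∩ Hamid: 08:45-09:15.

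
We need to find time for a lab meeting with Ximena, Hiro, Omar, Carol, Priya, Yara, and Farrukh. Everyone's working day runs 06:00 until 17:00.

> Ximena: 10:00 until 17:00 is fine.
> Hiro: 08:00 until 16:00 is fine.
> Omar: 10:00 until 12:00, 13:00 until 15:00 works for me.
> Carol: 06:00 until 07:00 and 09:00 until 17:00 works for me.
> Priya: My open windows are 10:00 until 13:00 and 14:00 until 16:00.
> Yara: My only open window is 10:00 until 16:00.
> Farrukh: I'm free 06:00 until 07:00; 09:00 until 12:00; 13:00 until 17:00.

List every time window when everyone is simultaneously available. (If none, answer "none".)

10:00-12:00, 14:00-15:00

Ximena ∩ Hiro: 10:00-16:00.
Ximena ∩ Hiro ∩ Omar: 10:00-12:00, 13:00-15:00.
Ximena ∩ Hiro ∩ Omar ∩ Carol: 10:00-12:00, 13:00-15:00.
Ximena ∩ Hiro ∩ Omar ∩ Carol ∩ Priya: 10:00-12:00, 14:00-15:00.
Ximena ∩ Hiro ∩ Omar ∩ Carol ∩ Priya ∩ Yara: 10:00-12:00, 14:00-15:00.
Ximena ∩ Hiro ∩ Omar ∩ Carol ∩ Priya ∩ Yara ∩ Farrukh: 10:00-12:00, 14:00-15:00.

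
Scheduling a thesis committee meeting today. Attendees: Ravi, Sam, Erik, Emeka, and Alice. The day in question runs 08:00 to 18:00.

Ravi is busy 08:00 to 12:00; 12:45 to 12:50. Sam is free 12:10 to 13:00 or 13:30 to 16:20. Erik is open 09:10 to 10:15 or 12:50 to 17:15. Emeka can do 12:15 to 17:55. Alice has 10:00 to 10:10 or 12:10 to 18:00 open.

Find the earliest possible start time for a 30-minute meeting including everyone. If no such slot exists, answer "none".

13:30

Ravi free: 12:00-12:45, 12:50-18:00 (invert busy blocks within the working day).
Sam free: 12:10-13:00, 13:30-16:20.
Erik free: 09:10-10:15, 12:50-17:15.
Emeka free: 12:15-17:55.
Alice free: 10:00-10:10, 12:10-18:00.
Ravi ∩ Sam: 12:10-12:45, 12:50-13:00, 13:30-16:20.
Ravi ∩ Sam ∩ Erik: 12:50-13:00, 13:30-16:20.
Ravi ∩ Sam ∩ Erik ∩ Emeka: 12:50-13:00, 13:30-16:20.
Ravi ∩ Sam ∩ Erik ∩ Emeka ∩ Alice: 12:50-13:00, 13:30-16:20.
Those are the intersection windows.
The first common window of at least 30 minutes is 13:30-16:20, so the earliest start is 13:30.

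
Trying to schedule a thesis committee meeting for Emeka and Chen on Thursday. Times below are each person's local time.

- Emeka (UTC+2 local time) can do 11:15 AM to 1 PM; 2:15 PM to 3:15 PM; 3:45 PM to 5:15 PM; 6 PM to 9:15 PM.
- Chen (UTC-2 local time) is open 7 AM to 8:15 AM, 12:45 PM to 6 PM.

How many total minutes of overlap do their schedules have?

285

Emeka in UTC: 09:15-11:00, 12:15-13:15, 13:45-15:15, 16:00-19:15 (subtract 2h to convert from UTC+2).
Chen in UTC: 09:00-10:15, 14:45-20:00 (add 2h to convert from UTC-2).
Emeka ∩ Chen: 09:15-10:15, 14:45-15:15, 16:00-19:15.
Summing the common windows: 60 + 30 + 195 = 285 minutes.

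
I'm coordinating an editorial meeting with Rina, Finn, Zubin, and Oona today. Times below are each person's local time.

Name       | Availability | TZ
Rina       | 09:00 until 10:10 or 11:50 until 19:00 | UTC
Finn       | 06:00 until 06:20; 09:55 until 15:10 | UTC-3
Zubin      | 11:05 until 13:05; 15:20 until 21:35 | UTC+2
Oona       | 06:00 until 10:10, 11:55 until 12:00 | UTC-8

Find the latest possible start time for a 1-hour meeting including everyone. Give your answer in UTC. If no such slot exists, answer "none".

Rina in UTC: 09:00-10:10, 11:50-19:00.
Finn in UTC: 09:00-09:20, 12:55-18:10 (add 3h to convert from UTC-3).
Zubin in UTC: 09:05-11:05, 13:20-19:35 (subtract 2h to convert from UTC+2).
Oona in UTC: 14:00-18:10, 19:55-20:00 (add 8h to convert from UTC-8).
Rina ∩ Finn: 09:00-09:20, 12:55-18:10.
Rina ∩ Finn ∩ Zubin: 09:05-09:20, 13:20-18:10.
Rina ∩ Finn ∩ Zubin ∩ Oona: 14:00-18:10.
The last common window of at least 60 minutes is 14:00-18:10; a 60-minute meeting can start as late as 17:10 and still end by 18:10.

17:10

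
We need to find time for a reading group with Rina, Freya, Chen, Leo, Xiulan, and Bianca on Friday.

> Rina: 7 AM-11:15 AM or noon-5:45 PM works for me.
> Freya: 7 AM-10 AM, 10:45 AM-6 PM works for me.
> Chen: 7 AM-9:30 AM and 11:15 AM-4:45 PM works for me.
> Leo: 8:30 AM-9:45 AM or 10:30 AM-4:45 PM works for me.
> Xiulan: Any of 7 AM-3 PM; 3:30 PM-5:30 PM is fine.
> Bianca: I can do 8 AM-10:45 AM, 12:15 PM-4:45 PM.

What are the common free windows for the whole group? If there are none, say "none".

08:30-09:30, 12:15-15:00, 15:30-16:45

Rina ∩ Freya: 07:00-10:00, 10:45-11:15, 12:00-17:45.
Rina ∩ Freya ∩ Chen: 07:00-09:30, 12:00-16:45.
Rina ∩ Freya ∩ Chen ∩ Leo: 08:30-09:30, 12:00-16:45.
Rina ∩ Freya ∩ Chen ∩ Leo ∩ Xiulan: 08:30-09:30, 12:00-15:00, 15:30-16:45.
Rina ∩ Freya ∩ Chen ∩ Leo ∩ Xiulan ∩ Bianca: 08:30-09:30, 12:15-15:00, 15:30-16:45.
So the common availability across everyone is 08:30-09:30, 12:15-15:00, 15:30-16:45.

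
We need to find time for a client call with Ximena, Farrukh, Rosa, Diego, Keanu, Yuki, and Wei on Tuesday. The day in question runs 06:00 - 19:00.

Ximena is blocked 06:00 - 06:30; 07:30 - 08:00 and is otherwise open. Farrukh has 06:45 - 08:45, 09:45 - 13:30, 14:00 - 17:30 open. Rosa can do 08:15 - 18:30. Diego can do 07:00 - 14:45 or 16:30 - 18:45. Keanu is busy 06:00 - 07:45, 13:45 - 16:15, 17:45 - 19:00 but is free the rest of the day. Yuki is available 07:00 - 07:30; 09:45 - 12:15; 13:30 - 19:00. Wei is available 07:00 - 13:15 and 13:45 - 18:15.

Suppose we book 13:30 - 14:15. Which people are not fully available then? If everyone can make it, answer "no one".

Ximena free: 06:30-07:30, 08:00-19:00 (invert busy blocks within the working day).
Farrukh free: 06:45-08:45, 09:45-13:30, 14:00-17:30.
Rosa free: 08:15-18:30.
Diego free: 07:00-14:45, 16:30-18:45.
Keanu free: 07:45-13:45, 16:15-17:45 (invert busy blocks within the working day).
Yuki free: 07:00-07:30, 09:45-12:15, 13:30-19:00.
Wei free: 07:00-13:15, 13:45-18:15.
Ximena: free for 13:30-14:15. Farrukh: not fully free for 13:30-14:15. Rosa: free for 13:30-14:15. Diego: free for 13:30-14:15. Keanu: not fully free for 13:30-14:15. Yuki: free for 13:30-14:15. Wei: not fully free for 13:30-14:15.

Farrukh, Keanu, Wei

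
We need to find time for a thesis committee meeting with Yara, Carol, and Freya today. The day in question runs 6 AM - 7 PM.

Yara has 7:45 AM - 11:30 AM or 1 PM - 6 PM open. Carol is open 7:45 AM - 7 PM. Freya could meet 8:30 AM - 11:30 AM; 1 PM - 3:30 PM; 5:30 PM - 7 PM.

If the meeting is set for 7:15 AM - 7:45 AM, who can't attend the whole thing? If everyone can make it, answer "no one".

Yara: not fully free for 07:15-07:45. Carol: not fully free for 07:15-07:45. Freya: not fully free for 07:15-07:45.

Carol, Freya, Yara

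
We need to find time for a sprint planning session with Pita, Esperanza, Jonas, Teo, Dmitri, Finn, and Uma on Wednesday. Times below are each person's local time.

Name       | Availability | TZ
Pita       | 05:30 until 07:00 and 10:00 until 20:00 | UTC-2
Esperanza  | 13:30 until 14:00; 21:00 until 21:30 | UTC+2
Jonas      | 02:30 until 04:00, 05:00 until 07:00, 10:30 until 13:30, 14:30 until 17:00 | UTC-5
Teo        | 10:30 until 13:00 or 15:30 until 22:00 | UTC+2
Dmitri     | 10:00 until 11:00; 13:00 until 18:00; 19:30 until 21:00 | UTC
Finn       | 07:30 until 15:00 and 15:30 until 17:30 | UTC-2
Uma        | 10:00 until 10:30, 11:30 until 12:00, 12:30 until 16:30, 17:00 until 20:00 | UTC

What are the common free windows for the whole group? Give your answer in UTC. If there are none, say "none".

Pita in UTC: 07:30-09:00, 12:00-22:00 (add 2h to convert from UTC-2).
Esperanza in UTC: 11:30-12:00, 19:00-19:30 (subtract 2h to convert from UTC+2).
Jonas in UTC: 07:30-09:00, 10:00-12:00, 15:30-18:30, 19:30-22:00 (add 5h to convert from UTC-5).
Teo in UTC: 08:30-11:00, 13:30-20:00 (subtract 2h to convert from UTC+2).
Dmitri in UTC: 10:00-11:00, 13:00-18:00, 19:30-21:00.
Finn in UTC: 09:30-17:00, 17:30-19:30 (add 2h to convert from UTC-2).
Uma in UTC: 10:00-10:30, 11:30-12:00, 12:30-16:30, 17:00-20:00.
Pita ∩ Esperanza: 19:00-19:30.
Pita ∩ Esperanza ∩ Jonas: ∅.
Pita ∩ Esperanza ∩ Jonas ∩ Teo: ∅.
Pita ∩ Esperanza ∩ Jonas ∩ Teo ∩ Dmitri: ∅.
Pita ∩ Esperanza ∩ Jonas ∩ Teo ∩ Dmitri ∩ Finn: ∅.
Pita ∩ Esperanza ∩ Jonas ∩ Teo ∩ Dmitri ∩ Finn ∩ Uma: ∅.
There is no time when everyone is free.

none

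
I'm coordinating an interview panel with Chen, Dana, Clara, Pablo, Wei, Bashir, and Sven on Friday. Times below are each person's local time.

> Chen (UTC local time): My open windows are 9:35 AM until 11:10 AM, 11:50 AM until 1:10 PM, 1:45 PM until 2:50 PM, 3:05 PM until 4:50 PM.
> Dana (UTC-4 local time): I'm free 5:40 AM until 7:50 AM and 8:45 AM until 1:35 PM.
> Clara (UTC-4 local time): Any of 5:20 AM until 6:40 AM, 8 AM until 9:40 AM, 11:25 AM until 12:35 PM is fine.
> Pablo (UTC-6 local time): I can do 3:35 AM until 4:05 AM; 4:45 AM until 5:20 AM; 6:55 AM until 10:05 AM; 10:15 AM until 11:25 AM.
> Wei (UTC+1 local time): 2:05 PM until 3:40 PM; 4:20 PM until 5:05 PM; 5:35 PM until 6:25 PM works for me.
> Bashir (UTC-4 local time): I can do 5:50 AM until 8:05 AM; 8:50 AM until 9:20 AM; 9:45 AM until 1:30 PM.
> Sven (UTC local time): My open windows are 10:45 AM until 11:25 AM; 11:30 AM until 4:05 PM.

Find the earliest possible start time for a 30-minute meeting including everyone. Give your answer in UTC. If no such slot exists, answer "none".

15:25

Chen in UTC: 09:35-11:10, 11:50-13:10, 13:45-14:50, 15:05-16:50.
Dana in UTC: 09:40-11:50, 12:45-17:35 (add 4h to convert from UTC-4).
Clara in UTC: 09:20-10:40, 12:00-13:40, 15:25-16:35 (add 4h to convert from UTC-4).
Pablo in UTC: 09:35-10:05, 10:45-11:20, 12:55-16:05, 16:15-17:25 (add 6h to convert from UTC-6).
Wei in UTC: 13:05-14:40, 15:20-16:05, 16:35-17:25 (subtract 1h to convert from UTC+1).
Bashir in UTC: 09:50-12:05, 12:50-13:20, 13:45-17:30 (add 4h to convert from UTC-4).
Sven in UTC: 10:45-11:25, 11:30-16:05.
Chen ∩ Dana: 09:40-11:10, 12:45-13:10, 13:45-14:50, 15:05-16:50.
Chen ∩ Dana ∩ Clara: 09:40-10:40, 12:45-13:10, 15:25-16:35.
Chen ∩ Dana ∩ Clara ∩ Pablo: 09:40-10:05, 12:55-13:10, 15:25-16:05, 16:15-16:35.
Chen ∩ Dana ∩ Clara ∩ Pablo ∩ Wei: 13:05-13:10, 15:25-16:05.
Chen ∩ Dana ∩ Clara ∩ Pablo ∩ Wei ∩ Bashir: 13:05-13:10, 15:25-16:05.
Chen ∩ Dana ∩ Clara ∩ Pablo ∩ Wei ∩ Bashir ∩ Sven: 13:05-13:10, 15:25-16:05.
The first common window of at least 30 minutes is 15:25-16:05, so the earliest start is 15:25.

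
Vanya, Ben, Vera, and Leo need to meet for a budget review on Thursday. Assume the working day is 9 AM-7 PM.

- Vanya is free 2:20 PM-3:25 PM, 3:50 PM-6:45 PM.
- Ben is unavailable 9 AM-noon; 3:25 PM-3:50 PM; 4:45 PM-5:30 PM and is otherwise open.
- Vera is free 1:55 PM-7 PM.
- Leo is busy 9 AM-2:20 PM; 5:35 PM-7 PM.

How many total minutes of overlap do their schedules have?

125

Vanya free: 14:20-15:25, 15:50-18:45.
Ben free: 12:00-15:25, 15:50-16:45, 17:30-19:00 (invert busy blocks within the working day).
Vera free: 13:55-19:00.
Leo free: 14:20-17:35 (invert busy blocks within the working day).
Vanya ∩ Ben: 14:20-15:25, 15:50-16:45, 17:30-18:45.
Vanya ∩ Ben ∩ Vera: 14:20-15:25, 15:50-16:45, 17:30-18:45.
Vanya ∩ Ben ∩ Vera ∩ Leo: 14:20-15:25, 15:50-16:45, 17:30-17:35.
So the common availability across everyone is 14:20-15:25, 15:50-16:45, 17:30-17:35.
Summing the common windows: 65 + 55 + 5 = 125 minutes.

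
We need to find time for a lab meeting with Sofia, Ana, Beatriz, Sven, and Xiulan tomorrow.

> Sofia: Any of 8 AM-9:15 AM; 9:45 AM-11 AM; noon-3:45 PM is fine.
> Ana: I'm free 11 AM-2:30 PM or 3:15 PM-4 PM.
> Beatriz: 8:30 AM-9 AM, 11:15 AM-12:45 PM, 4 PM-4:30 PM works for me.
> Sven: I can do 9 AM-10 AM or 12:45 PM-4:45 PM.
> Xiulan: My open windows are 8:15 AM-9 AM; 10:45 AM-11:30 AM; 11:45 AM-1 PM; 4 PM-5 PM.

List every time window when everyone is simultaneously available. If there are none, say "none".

Sofia ∩ Ana: 12:00-14:30, 15:15-15:45.
Sofia ∩ Ana ∩ Beatriz: 12:00-12:45.
Sofia ∩ Ana ∩ Beatriz ∩ Sven: ∅.
Sofia ∩ Ana ∩ Beatriz ∩ Sven ∩ Xiulan: ∅.
There is no time when everyone is free.

none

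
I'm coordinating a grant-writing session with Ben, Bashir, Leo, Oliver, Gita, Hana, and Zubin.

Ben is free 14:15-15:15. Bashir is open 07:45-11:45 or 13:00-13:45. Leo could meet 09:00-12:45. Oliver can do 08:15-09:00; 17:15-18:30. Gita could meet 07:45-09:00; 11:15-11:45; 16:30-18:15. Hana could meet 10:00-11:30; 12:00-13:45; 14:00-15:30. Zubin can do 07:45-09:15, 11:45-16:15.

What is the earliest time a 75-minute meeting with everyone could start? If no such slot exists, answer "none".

Ben ∩ Bashir: ∅.
Ben ∩ Bashir ∩ Leo: ∅.
Ben ∩ Bashir ∩ Leo ∩ Oliver: ∅.
Ben ∩ Bashir ∩ Leo ∩ Oliver ∩ Gita: ∅.
Ben ∩ Bashir ∩ Leo ∩ Oliver ∩ Gita ∩ Hana: ∅.
Ben ∩ Bashir ∩ Leo ∩ Oliver ∩ Gita ∩ Hana ∩ Zubin: ∅.
There is no time when everyone is free.
No common window is at least 75 minutes long.

none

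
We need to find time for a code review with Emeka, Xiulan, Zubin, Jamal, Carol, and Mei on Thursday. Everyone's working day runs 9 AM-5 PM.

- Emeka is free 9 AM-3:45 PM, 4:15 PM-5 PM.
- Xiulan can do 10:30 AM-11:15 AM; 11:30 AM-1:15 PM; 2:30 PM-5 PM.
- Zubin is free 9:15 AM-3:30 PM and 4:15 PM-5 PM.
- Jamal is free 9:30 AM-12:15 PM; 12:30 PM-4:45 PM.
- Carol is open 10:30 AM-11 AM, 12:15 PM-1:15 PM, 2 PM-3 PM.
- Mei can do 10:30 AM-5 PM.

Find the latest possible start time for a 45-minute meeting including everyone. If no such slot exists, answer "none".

Emeka ∩ Xiulan: 10:30-11:15, 11:30-13:15, 14:30-15:45, 16:15-17:00.
Emeka ∩ Xiulan ∩ Zubin: 10:30-11:15, 11:30-13:15, 14:30-15:30, 16:15-17:00.
Emeka ∩ Xiulan ∩ Zubin ∩ Jamal: 10:30-11:15, 11:30-12:15, 12:30-13:15, 14:30-15:30, 16:15-16:45.
Emeka ∩ Xiulan ∩ Zubin ∩ Jamal ∩ Carol: 10:30-11:00, 12:30-13:15, 14:30-15:00.
Emeka ∩ Xiulan ∩ Zubin ∩ Jamal ∩ Carol ∩ Mei: 10:30-11:00, 12:30-13:15, 14:30-15:00.
Those are the intersection windows.
The last common window of at least 45 minutes is 12:30-13:15; a 45-minute meeting can start as late as 12:30 and still end by 13:15.

12:30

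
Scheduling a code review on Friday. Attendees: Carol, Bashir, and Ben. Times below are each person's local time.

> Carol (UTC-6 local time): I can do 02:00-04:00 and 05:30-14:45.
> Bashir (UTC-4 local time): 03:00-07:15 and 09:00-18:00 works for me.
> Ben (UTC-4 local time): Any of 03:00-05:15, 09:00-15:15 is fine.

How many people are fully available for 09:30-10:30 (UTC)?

1

Carol in UTC: 08:00-10:00, 11:30-20:45 (add 6h to convert from UTC-6).
Bashir in UTC: 07:00-11:15, 13:00-22:00 (add 4h to convert from UTC-4).
Ben in UTC: 07:00-09:15, 13:00-19:15 (add 4h to convert from UTC-4).
Bashir can make the full 09:30-10:30 slot — that's 1.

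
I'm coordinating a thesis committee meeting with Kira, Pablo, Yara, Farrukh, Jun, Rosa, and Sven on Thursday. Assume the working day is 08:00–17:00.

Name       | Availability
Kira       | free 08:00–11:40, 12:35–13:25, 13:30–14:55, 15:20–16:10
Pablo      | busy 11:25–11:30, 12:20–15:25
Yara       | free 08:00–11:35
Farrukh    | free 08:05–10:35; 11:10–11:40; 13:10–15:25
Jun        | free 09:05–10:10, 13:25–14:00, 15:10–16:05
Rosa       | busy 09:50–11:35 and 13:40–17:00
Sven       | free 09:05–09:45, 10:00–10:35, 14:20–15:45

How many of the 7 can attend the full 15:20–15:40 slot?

3

Kira free: 08:00-11:40, 12:35-13:25, 13:30-14:55, 15:20-16:10.
Pablo free: 08:00-11:25, 11:30-12:20, 15:25-17:00 (invert busy blocks within the working day).
Yara free: 08:00-11:35.
Farrukh free: 08:05-10:35, 11:10-11:40, 13:10-15:25.
Jun free: 09:05-10:10, 13:25-14:00, 15:10-16:05.
Rosa free: 08:00-09:50, 11:35-13:40 (invert busy blocks within the working day).
Sven free: 09:05-09:45, 10:00-10:35, 14:20-15:45.
Kira, Jun, and Sven can make the full 15:20-15:40 slot — that's 3.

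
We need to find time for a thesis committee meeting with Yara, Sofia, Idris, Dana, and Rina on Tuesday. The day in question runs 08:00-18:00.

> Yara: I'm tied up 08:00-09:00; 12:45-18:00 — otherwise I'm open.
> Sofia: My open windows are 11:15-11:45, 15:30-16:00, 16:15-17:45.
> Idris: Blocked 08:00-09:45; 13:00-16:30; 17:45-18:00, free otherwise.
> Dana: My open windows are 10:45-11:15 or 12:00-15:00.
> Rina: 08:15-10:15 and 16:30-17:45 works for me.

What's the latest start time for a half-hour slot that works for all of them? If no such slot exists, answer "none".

none

Yara free: 09:00-12:45 (invert busy blocks within the working day).
Sofia free: 11:15-11:45, 15:30-16:00, 16:15-17:45.
Idris free: 09:45-13:00, 16:30-17:45 (invert busy blocks within the working day).
Dana free: 10:45-11:15, 12:00-15:00.
Rina free: 08:15-10:15, 16:30-17:45.
Yara ∩ Sofia: 11:15-11:45.
Yara ∩ Sofia ∩ Idris: 11:15-11:45.
Yara ∩ Sofia ∩ Idris ∩ Dana: ∅.
Yara ∩ Sofia ∩ Idris ∩ Dana ∩ Rina: ∅.
There is no time when everyone is free.
No common window is at least 30 minutes long.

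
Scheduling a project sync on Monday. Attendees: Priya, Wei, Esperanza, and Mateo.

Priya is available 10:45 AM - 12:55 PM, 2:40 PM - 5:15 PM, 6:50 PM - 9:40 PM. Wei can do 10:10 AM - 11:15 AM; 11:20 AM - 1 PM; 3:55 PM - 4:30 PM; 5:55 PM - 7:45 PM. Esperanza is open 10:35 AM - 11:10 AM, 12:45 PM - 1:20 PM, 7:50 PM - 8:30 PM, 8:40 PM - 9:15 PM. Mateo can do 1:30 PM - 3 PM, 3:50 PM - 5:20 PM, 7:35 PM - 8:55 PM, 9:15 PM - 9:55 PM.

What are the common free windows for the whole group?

none

Priya ∩ Wei: 10:45-11:15, 11:20-12:55, 15:55-16:30, 18:50-19:45.
Priya ∩ Wei ∩ Esperanza: 10:45-11:10, 12:45-12:55.
Priya ∩ Wei ∩ Esperanza ∩ Mateo: ∅.
There is no time when everyone is free.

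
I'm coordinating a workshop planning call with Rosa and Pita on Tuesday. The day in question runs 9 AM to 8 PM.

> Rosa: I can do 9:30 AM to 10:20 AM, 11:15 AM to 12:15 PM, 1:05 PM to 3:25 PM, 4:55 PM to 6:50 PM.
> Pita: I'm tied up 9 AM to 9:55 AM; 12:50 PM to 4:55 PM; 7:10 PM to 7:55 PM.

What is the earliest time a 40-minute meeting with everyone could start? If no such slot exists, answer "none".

Rosa free: 09:30-10:20, 11:15-12:15, 13:05-15:25, 16:55-18:50.
Pita free: 09:55-12:50, 16:55-19:10, 19:55-20:00 (invert busy blocks within the working day).
Rosa ∩ Pita: 09:55-10:20, 11:15-12:15, 16:55-18:50.
The first common window of at least 40 minutes is 11:15-12:15, so the earliest start is 11:15.

11:15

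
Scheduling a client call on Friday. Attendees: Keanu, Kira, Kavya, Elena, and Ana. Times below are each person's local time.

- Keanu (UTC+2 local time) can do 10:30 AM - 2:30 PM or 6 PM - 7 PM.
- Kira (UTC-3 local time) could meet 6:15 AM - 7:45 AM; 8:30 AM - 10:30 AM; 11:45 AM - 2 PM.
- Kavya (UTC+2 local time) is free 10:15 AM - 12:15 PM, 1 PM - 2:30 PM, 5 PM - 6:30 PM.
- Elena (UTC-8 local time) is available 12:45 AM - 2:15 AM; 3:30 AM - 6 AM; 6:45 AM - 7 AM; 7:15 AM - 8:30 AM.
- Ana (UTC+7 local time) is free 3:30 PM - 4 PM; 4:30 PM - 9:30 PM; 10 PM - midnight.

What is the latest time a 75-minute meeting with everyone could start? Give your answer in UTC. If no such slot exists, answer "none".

Keanu in UTC: 08:30-12:30, 16:00-17:00 (subtract 2h to convert from UTC+2).
Kira in UTC: 09:15-10:45, 11:30-13:30, 14:45-17:00 (add 3h to convert from UTC-3).
Kavya in UTC: 08:15-10:15, 11:00-12:30, 15:00-16:30 (subtract 2h to convert from UTC+2).
Elena in UTC: 08:45-10:15, 11:30-14:00, 14:45-15:00, 15:15-16:30 (add 8h to convert from UTC-8).
Ana in UTC: 08:30-09:00, 09:30-14:30, 15:00-17:00 (subtract 7h to convert from UTC+7).
Keanu ∩ Kira: 09:15-10:45, 11:30-12:30, 16:00-17:00.
Keanu ∩ Kira ∩ Kavya: 09:15-10:15, 11:30-12:30, 16:00-16:30.
Keanu ∩ Kira ∩ Kavya ∩ Elena: 09:15-10:15, 11:30-12:30, 16:00-16:30.
Keanu ∩ Kira ∩ Kavya ∩ Elena ∩ Ana: 09:30-10:15, 11:30-12:30, 16:00-16:30.
No common window is at least 75 minutes long.

none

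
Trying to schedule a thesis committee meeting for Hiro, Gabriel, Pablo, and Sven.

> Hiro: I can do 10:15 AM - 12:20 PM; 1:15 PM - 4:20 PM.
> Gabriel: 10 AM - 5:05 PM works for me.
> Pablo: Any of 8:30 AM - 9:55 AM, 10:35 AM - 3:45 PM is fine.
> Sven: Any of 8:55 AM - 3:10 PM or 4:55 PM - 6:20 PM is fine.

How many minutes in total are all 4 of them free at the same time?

Hiro ∩ Gabriel: 10:15-12:20, 13:15-16:20.
Hiro ∩ Gabriel ∩ Pablo: 10:35-12:20, 13:15-15:45.
Hiro ∩ Gabriel ∩ Pablo ∩ Sven: 10:35-12:20, 13:15-15:10.
Summing the common windows: 105 + 115 = 220 minutes.

220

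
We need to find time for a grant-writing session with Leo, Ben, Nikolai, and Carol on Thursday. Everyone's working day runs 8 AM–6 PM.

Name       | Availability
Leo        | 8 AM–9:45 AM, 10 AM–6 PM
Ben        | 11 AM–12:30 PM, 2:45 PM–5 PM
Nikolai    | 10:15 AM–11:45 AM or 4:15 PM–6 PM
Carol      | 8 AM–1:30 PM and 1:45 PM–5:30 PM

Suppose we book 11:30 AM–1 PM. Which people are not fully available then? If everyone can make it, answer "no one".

Ben, Nikolai

Leo: free for 11:30-13:00. Ben: not fully free for 11:30-13:00. Nikolai: not fully free for 11:30-13:00. Carol: free for 11:30-13:00.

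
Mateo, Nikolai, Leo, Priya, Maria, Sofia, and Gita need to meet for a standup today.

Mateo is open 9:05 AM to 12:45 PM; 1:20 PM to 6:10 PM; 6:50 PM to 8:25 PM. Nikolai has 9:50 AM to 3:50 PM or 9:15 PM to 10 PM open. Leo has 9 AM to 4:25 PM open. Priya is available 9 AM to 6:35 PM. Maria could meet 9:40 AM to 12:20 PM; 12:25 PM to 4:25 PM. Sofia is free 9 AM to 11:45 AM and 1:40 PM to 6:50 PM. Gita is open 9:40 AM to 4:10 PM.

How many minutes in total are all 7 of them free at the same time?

245

Mateo ∩ Nikolai: 09:50-12:45, 13:20-15:50.
Mateo ∩ Nikolai ∩ Leo: 09:50-12:45, 13:20-15:50.
Mateo ∩ Nikolai ∩ Leo ∩ Priya: 09:50-12:45, 13:20-15:50.
Mateo ∩ Nikolai ∩ Leo ∩ Priya ∩ Maria: 09:50-12:20, 12:25-12:45, 13:20-15:50.
Mateo ∩ Nikolai ∩ Leo ∩ Priya ∩ Maria ∩ Sofia: 09:50-11:45, 13:40-15:50.
Mateo ∩ Nikolai ∩ Leo ∩ Priya ∩ Maria ∩ Sofia ∩ Gita: 09:50-11:45, 13:40-15:50.
Summing the common windows: 115 + 130 = 245 minutes.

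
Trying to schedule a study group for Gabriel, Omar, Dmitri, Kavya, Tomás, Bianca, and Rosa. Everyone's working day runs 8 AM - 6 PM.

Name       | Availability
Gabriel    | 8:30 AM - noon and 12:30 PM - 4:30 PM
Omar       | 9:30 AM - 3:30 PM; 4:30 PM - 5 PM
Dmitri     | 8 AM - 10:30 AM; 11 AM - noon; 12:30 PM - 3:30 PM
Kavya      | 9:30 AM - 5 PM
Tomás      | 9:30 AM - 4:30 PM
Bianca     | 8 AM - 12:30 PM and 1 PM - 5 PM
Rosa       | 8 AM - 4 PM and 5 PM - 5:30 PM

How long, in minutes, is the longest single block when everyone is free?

150

Gabriel ∩ Omar: 09:30-12:00, 12:30-15:30.
Gabriel ∩ Omar ∩ Dmitri: 09:30-10:30, 11:00-12:00, 12:30-15:30.
Gabriel ∩ Omar ∩ Dmitri ∩ Kavya: 09:30-10:30, 11:00-12:00, 12:30-15:30.
Gabriel ∩ Omar ∩ Dmitri ∩ Kavya ∩ Tomás: 09:30-10:30, 11:00-12:00, 12:30-15:30.
Gabriel ∩ Omar ∩ Dmitri ∩ Kavya ∩ Tomás ∩ Bianca: 09:30-10:30, 11:00-12:00, 13:00-15:30.
Gabriel ∩ Omar ∩ Dmitri ∩ Kavya ∩ Tomás ∩ Bianca ∩ Rosa: 09:30-10:30, 11:00-12:00, 13:00-15:30.
So the common availability across everyone is 09:30-10:30, 11:00-12:00, 13:00-15:30.
The longest is 13:00-15:30 at 150 minutes.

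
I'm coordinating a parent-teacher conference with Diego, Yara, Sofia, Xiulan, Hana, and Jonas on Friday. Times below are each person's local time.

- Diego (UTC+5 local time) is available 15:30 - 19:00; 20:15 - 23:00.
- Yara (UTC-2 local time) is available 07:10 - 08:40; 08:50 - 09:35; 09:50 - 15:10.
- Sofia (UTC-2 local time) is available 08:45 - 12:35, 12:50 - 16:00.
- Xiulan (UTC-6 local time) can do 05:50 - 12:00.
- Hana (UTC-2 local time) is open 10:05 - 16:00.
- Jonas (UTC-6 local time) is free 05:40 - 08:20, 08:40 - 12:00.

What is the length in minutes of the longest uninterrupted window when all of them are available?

Diego in UTC: 10:30-14:00, 15:15-18:00 (subtract 5h to convert from UTC+5).
Yara in UTC: 09:10-10:40, 10:50-11:35, 11:50-17:10 (add 2h to convert from UTC-2).
Sofia in UTC: 10:45-14:35, 14:50-18:00 (add 2h to convert from UTC-2).
Xiulan in UTC: 11:50-18:00 (add 6h to convert from UTC-6).
Hana in UTC: 12:05-18:00 (add 2h to convert from UTC-2).
Jonas in UTC: 11:40-14:20, 14:40-18:00 (add 6h to convert from UTC-6).
Diego ∩ Yara: 10:30-10:40, 10:50-11:35, 11:50-14:00, 15:15-17:10.
Diego ∩ Yara ∩ Sofia: 10:50-11:35, 11:50-14:00, 15:15-17:10.
Diego ∩ Yara ∩ Sofia ∩ Xiulan: 11:50-14:00, 15:15-17:10.
Diego ∩ Yara ∩ Sofia ∩ Xiulan ∩ Hana: 12:05-14:00, 15:15-17:10.
Diego ∩ Yara ∩ Sofia ∩ Xiulan ∩ Hana ∩ Jonas: 12:05-14:00, 15:15-17:10.
The longest is 12:05-14:00 at 115 minutes.

115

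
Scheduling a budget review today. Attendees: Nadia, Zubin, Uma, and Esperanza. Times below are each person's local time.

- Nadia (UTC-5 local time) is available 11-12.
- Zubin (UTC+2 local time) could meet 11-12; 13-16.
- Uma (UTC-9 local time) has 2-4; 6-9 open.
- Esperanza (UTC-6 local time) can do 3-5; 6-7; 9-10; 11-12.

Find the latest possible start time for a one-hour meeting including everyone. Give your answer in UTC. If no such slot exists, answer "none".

none

Nadia in UTC: 16:00-17:00 (add 5h to convert from UTC-5).
Zubin in UTC: 09:00-10:00, 11:00-14:00 (subtract 2h to convert from UTC+2).
Uma in UTC: 11:00-13:00, 15:00-18:00 (add 9h to convert from UTC-9).
Esperanza in UTC: 09:00-11:00, 12:00-13:00, 15:00-16:00, 17:00-18:00 (add 6h to convert from UTC-6).
Nadia ∩ Zubin: ∅.
Nadia ∩ Zubin ∩ Uma: ∅.
Nadia ∩ Zubin ∩ Uma ∩ Esperanza: ∅.
There is no time when everyone is free.
No common window is at least 60 minutes long.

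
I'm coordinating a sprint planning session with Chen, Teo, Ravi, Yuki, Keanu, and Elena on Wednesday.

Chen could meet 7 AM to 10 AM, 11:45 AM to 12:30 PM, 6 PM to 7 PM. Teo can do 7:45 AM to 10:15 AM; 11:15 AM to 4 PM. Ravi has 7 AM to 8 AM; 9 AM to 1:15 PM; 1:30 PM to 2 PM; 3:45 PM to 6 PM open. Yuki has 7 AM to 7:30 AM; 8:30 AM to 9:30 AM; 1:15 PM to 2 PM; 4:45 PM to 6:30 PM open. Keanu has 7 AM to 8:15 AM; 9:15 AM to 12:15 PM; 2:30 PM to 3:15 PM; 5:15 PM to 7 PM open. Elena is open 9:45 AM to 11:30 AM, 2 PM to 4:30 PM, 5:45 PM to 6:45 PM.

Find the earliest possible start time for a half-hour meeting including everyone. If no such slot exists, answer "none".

none

Chen ∩ Teo: 07:45-10:00, 11:45-12:30.
Chen ∩ Teo ∩ Ravi: 07:45-08:00, 09:00-10:00, 11:45-12:30.
Chen ∩ Teo ∩ Ravi ∩ Yuki: 09:00-09:30.
Chen ∩ Teo ∩ Ravi ∩ Yuki ∩ Keanu: 09:15-09:30.
Chen ∩ Teo ∩ Ravi ∩ Yuki ∩ Keanu ∩ Elena: ∅.
There is no time when everyone is free.
No common window is at least 30 minutes long.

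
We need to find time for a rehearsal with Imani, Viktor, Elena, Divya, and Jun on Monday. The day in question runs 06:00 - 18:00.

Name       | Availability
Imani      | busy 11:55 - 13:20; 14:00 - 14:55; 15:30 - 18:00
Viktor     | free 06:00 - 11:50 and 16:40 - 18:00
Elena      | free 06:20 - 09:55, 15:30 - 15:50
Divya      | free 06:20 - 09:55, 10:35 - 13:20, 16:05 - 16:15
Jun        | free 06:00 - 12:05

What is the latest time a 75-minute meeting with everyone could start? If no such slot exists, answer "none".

Imani free: 06:00-11:55, 13:20-14:00, 14:55-15:30 (invert busy blocks within the working day).
Viktor free: 06:00-11:50, 16:40-18:00.
Elena free: 06:20-09:55, 15:30-15:50.
Divya free: 06:20-09:55, 10:35-13:20, 16:05-16:15.
Jun free: 06:00-12:05.
Imani ∩ Viktor: 06:00-11:50.
Imani ∩ Viktor ∩ Elena: 06:20-09:55.
Imani ∩ Viktor ∩ Elena ∩ Divya: 06:20-09:55.
Imani ∩ Viktor ∩ Elena ∩ Divya ∩ Jun: 06:20-09:55.
Those are the intersection windows.
The last common window of at least 75 minutes is 06:20-09:55; a 75-minute meeting can start as late as 08:40 and still end by 09:55.

08:40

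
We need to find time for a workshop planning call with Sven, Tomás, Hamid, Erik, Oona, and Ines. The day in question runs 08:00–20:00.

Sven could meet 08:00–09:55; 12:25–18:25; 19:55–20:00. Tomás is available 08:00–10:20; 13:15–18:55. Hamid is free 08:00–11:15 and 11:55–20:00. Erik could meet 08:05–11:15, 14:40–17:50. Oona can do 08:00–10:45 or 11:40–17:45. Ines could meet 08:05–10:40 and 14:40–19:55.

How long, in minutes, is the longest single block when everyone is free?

185

Sven ∩ Tomás: 08:00-09:55, 13:15-18:25.
Sven ∩ Tomás ∩ Hamid: 08:00-09:55, 13:15-18:25.
Sven ∩ Tomás ∩ Hamid ∩ Erik: 08:05-09:55, 14:40-17:50.
Sven ∩ Tomás ∩ Hamid ∩ Erik ∩ Oona: 08:05-09:55, 14:40-17:45.
Sven ∩ Tomás ∩ Hamid ∩ Erik ∩ Oona ∩ Ines: 08:05-09:55, 14:40-17:45.
The longest is 14:40-17:45 at 185 minutes.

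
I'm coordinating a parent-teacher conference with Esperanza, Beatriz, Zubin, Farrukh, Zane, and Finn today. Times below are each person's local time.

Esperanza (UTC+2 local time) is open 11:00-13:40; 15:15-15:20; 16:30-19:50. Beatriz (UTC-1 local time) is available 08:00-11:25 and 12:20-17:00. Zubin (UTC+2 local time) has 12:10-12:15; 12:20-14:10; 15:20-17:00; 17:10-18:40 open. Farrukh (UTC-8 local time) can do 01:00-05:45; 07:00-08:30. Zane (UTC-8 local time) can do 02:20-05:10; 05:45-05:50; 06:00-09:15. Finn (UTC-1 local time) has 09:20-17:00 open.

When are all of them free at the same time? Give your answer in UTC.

Esperanza in UTC: 09:00-11:40, 13:15-13:20, 14:30-17:50 (subtract 2h to convert from UTC+2).
Beatriz in UTC: 09:00-12:25, 13:20-18:00 (add 1h to convert from UTC-1).
Zubin in UTC: 10:10-10:15, 10:20-12:10, 13:20-15:00, 15:10-16:40 (subtract 2h to convert from UTC+2).
Farrukh in UTC: 09:00-13:45, 15:00-16:30 (add 8h to convert from UTC-8).
Zane in UTC: 10:20-13:10, 13:45-13:50, 14:00-17:15 (add 8h to convert from UTC-8).
Finn in UTC: 10:20-18:00 (add 1h to convert from UTC-1).
Esperanza ∩ Beatriz: 09:00-11:40, 14:30-17:50.
Esperanza ∩ Beatriz ∩ Zubin: 10:10-10:15, 10:20-11:40, 14:30-15:00, 15:10-16:40.
Esperanza ∩ Beatriz ∩ Zubin ∩ Farrukh: 10:10-10:15, 10:20-11:40, 15:10-16:30.
Esperanza ∩ Beatriz ∩ Zubin ∩ Farrukh ∩ Zane: 10:20-11:40, 15:10-16:30.
Esperanza ∩ Beatriz ∩ Zubin ∩ Farrukh ∩ Zane ∩ Finn: 10:20-11:40, 15:10-16:30.

10:20-11:40, 15:10-16:30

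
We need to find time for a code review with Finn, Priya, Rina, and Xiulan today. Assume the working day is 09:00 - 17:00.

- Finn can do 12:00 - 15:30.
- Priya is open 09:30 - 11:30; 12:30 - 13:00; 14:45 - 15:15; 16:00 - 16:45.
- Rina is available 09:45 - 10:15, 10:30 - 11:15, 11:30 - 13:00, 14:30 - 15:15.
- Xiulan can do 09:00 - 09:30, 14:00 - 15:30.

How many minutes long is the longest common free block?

Finn ∩ Priya: 12:30-13:00, 14:45-15:15.
Finn ∩ Priya ∩ Rina: 12:30-13:00, 14:45-15:15.
Finn ∩ Priya ∩ Rina ∩ Xiulan: 14:45-15:15.
The longest is 14:45-15:15 at 30 minutes.

30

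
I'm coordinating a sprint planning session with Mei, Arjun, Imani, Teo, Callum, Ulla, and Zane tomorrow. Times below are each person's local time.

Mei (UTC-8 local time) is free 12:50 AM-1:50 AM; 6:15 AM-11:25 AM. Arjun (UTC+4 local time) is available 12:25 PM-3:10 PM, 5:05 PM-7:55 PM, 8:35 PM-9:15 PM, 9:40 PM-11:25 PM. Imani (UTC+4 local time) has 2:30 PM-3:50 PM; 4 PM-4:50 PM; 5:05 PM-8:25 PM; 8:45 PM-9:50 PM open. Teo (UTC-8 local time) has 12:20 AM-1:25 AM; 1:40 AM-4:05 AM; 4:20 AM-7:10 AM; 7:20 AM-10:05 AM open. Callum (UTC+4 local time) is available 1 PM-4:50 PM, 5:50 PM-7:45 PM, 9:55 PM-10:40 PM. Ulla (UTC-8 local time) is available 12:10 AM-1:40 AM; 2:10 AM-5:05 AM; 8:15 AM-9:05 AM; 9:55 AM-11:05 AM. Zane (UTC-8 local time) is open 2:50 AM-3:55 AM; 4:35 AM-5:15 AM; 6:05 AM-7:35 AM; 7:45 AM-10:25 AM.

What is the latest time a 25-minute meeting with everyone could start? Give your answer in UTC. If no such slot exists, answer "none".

none

Mei in UTC: 08:50-09:50, 14:15-19:25 (add 8h to convert from UTC-8).
Arjun in UTC: 08:25-11:10, 13:05-15:55, 16:35-17:15, 17:40-19:25 (subtract 4h to convert from UTC+4).
Imani in UTC: 10:30-11:50, 12:00-12:50, 13:05-16:25, 16:45-17:50 (subtract 4h to convert from UTC+4).
Teo in UTC: 08:20-09:25, 09:40-12:05, 12:20-15:10, 15:20-18:05 (add 8h to convert from UTC-8).
Callum in UTC: 09:00-12:50, 13:50-15:45, 17:55-18:40 (subtract 4h to convert from UTC+4).
Ulla in UTC: 08:10-09:40, 10:10-13:05, 16:15-17:05, 17:55-19:05 (add 8h to convert from UTC-8).
Zane in UTC: 10:50-11:55, 12:35-13:15, 14:05-15:35, 15:45-18:25 (add 8h to convert from UTC-8).
Mei ∩ Arjun: 08:50-09:50, 14:15-15:55, 16:35-17:15, 17:40-19:25.
Mei ∩ Arjun ∩ Imani: 14:15-15:55, 16:45-17:15, 17:40-17:50.
Mei ∩ Arjun ∩ Imani ∩ Teo: 14:15-15:10, 15:20-15:55, 16:45-17:15, 17:40-17:50.
Mei ∩ Arjun ∩ Imani ∩ Teo ∩ Callum: 14:15-15:10, 15:20-15:45.
Mei ∩ Arjun ∩ Imani ∩ Teo ∩ Callum ∩ Ulla: ∅.
Mei ∩ Arjun ∩ Imani ∩ Teo ∩ Callum ∩ Ulla ∩ Zane: ∅.
There is no time when everyone is free.
No common window is at least 25 minutes long.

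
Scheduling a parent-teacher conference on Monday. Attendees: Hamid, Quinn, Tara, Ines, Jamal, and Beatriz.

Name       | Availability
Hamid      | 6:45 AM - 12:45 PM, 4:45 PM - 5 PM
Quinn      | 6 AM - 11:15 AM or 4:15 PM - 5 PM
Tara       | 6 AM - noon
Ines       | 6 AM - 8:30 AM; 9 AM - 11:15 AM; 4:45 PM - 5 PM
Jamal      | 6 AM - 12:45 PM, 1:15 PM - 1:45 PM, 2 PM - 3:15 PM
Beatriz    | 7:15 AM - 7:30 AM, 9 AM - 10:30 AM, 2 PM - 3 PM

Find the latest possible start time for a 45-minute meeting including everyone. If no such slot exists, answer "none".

Hamid ∩ Quinn: 06:45-11:15, 16:45-17:00.
Hamid ∩ Quinn ∩ Tara: 06:45-11:15.
Hamid ∩ Quinn ∩ Tara ∩ Ines: 06:45-08:30, 09:00-11:15.
Hamid ∩ Quinn ∩ Tara ∩ Ines ∩ Jamal: 06:45-08:30, 09:00-11:15.
Hamid ∩ Quinn ∩ Tara ∩ Ines ∩ Jamal ∩ Beatriz: 07:15-07:30, 09:00-10:30.
So the common availability across everyone is 07:15-07:30, 09:00-10:30.
The last common window of at least 45 minutes is 09:00-10:30; a 45-minute meeting can start as late as 09:45 and still end by 10:30.

09:45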